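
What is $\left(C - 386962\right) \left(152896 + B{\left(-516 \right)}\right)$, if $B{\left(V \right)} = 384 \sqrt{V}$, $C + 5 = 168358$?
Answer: $-33424441664 - 167891712 i \sqrt{129} \approx -3.3424 \cdot 10^{10} - 1.9069 \cdot 10^{9} i$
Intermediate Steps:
$C = 168353$ ($C = -5 + 168358 = 168353$)
$\left(C - 386962\right) \left(152896 + B{\left(-516 \right)}\right) = \left(168353 - 386962\right) \left(152896 + 384 \sqrt{-516}\right) = - 218609 \left(152896 + 384 \cdot 2 i \sqrt{129}\right) = - 218609 \left(152896 + 768 i \sqrt{129}\right) = -33424441664 - 167891712 i \sqrt{129}$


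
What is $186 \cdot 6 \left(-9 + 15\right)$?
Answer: $6696$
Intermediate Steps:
$186 \cdot 6 \left(-9 + 15\right) = 186 \cdot 6 \cdot 6 = 186 \cdot 36 = 6696$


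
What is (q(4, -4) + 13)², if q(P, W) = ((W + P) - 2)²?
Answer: 289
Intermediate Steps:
q(P, W) = (-2 + P + W)² (q(P, W) = ((P + W) - 2)² = (-2 + P + W)²)
(q(4, -4) + 13)² = ((-2 + 4 - 4)² + 13)² = ((-2)² + 13)² = (4 + 13)² = 17² = 289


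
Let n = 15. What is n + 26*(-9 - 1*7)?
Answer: -401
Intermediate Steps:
n + 26*(-9 - 1*7) = 15 + 26*(-9 - 1*7) = 15 + 26*(-9 - 7) = 15 + 26*(-16) = 15 - 416 = -401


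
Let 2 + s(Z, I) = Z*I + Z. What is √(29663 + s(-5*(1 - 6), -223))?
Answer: 3*√2679 ≈ 155.28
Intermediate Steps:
s(Z, I) = -2 + Z + I*Z (s(Z, I) = -2 + (Z*I + Z) = -2 + (I*Z + Z) = -2 + (Z + I*Z) = -2 + Z + I*Z)
√(29663 + s(-5*(1 - 6), -223)) = √(29663 + (-2 - 5*(1 - 6) - (-1115)*(1 - 6))) = √(29663 + (-2 - 5*(-5) - (-1115)*(-5))) = √(29663 + (-2 + 25 - 223*25)) = √(29663 + (-2 + 25 - 5575)) = √(29663 - 5552) = √24111 = 3*√2679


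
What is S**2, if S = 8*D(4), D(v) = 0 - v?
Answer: 1024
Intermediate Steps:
D(v) = -v
S = -32 (S = 8*(-1*4) = 8*(-4) = -32)
S**2 = (-32)**2 = 1024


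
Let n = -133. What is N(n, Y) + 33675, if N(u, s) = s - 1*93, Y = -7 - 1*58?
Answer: 33517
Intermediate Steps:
Y = -65 (Y = -7 - 58 = -65)
N(u, s) = -93 + s (N(u, s) = s - 93 = -93 + s)
N(n, Y) + 33675 = (-93 - 65) + 33675 = -158 + 33675 = 33517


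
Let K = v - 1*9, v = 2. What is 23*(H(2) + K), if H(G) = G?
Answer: -115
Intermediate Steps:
K = -7 (K = 2 - 1*9 = 2 - 9 = -7)
23*(H(2) + K) = 23*(2 - 7) = 23*(-5) = -115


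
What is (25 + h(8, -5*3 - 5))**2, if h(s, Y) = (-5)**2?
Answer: 2500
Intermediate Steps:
h(s, Y) = 25
(25 + h(8, -5*3 - 5))**2 = (25 + 25)**2 = 50**2 = 2500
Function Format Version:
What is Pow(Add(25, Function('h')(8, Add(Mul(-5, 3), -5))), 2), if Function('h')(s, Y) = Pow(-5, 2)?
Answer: 2500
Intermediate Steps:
Function('h')(s, Y) = 25
Pow(Add(25, Function('h')(8, Add(Mul(-5, 3), -5))), 2) = Pow(Add(25, 25), 2) = Pow(50, 2) = 2500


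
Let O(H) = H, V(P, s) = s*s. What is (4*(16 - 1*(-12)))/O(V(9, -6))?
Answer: 28/9 ≈ 3.1111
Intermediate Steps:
V(P, s) = s**2
(4*(16 - 1*(-12)))/O(V(9, -6)) = (4*(16 - 1*(-12)))/((-6)**2) = (4*(16 + 12))/36 = (4*28)*(1/36) = 112*(1/36) = 28/9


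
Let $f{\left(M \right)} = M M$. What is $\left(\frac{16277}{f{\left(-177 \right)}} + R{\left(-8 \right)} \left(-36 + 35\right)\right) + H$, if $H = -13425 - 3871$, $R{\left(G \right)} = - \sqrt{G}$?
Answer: $- \frac{541850107}{31329} + 2 i \sqrt{2} \approx -17295.0 + 2.8284 i$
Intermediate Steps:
$f{\left(M \right)} = M^{2}$
$H = -17296$
$\left(\frac{16277}{f{\left(-177 \right)}} + R{\left(-8 \right)} \left(-36 + 35\right)\right) + H = \left(\frac{16277}{\left(-177\right)^{2}} + - \sqrt{-8} \left(-36 + 35\right)\right) - 17296 = \left(\frac{16277}{31329} + - 2 i \sqrt{2} \left(-1\right)\right) - 17296 = \left(16277 \cdot \frac{1}{31329} + - 2 i \sqrt{2} \left(-1\right)\right) - 17296 = \left(\frac{16277}{31329} + 2 i \sqrt{2}\right) - 17296 = - \frac{541850107}{31329} + 2 i \sqrt{2}$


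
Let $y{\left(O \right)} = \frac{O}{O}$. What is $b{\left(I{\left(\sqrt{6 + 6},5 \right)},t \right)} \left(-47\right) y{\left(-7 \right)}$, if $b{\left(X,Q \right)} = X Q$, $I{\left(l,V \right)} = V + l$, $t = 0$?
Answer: $0$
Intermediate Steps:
$y{\left(O \right)} = 1$
$b{\left(X,Q \right)} = Q X$
$b{\left(I{\left(\sqrt{6 + 6},5 \right)},t \right)} \left(-47\right) y{\left(-7 \right)} = 0 \left(5 + \sqrt{6 + 6}\right) \left(-47\right) 1 = 0 \left(5 + \sqrt{12}\right) \left(-47\right) 1 = 0 \left(5 + 2 \sqrt{3}\right) \left(-47\right) 1 = 0 \left(-47\right) 1 = 0 \cdot 1 = 0$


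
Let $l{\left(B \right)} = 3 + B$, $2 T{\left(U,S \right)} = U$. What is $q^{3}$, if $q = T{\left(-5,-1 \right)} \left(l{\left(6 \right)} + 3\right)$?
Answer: $-27000$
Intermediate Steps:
$T{\left(U,S \right)} = \frac{U}{2}$
$q = -30$ ($q = \frac{1}{2} \left(-5\right) \left(\left(3 + 6\right) + 3\right) = - \frac{5 \left(9 + 3\right)}{2} = \left(- \frac{5}{2}\right) 12 = -30$)
$q^{3} = \left(-30\right)^{3} = -27000$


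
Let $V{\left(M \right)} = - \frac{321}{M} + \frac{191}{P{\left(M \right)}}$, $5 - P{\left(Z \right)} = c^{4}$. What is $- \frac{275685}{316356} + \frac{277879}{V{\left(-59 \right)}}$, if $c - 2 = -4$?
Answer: $- \frac{179417837617}{7697996} \approx -23307.0$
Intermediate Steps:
$c = -2$ ($c = 2 - 4 = -2$)
$P{\left(Z \right)} = -11$ ($P{\left(Z \right)} = 5 - \left(-2\right)^{4} = 5 - 16 = -11$)
$V{\left(M \right)} = - \frac{191}{11} - \frac{321}{M}$ ($V{\left(M \right)} = - \frac{321}{M} + \frac{191}{-11} = - \frac{321}{M} + 191 \left(- \frac{1}{11}\right) = - \frac{321}{M} - \frac{191}{11} = - \frac{191}{11} - \frac{321}{M}$)
$- \frac{275685}{316356} + \frac{277879}{V{\left(-59 \right)}} = - \frac{275685}{316356} + \frac{277879}{- \frac{191}{11} - \frac{321}{-59}} = \left(-275685\right) \frac{1}{316356} + \frac{277879}{- \frac{191}{11} - - \frac{321}{59}} = - \frac{91895}{105452} + \frac{277879}{- \frac{191}{11} + \frac{321}{59}} = - \frac{91895}{105452} + \frac{277879}{- \frac{7738}{649}} = - \frac{91895}{105452} + 277879 \left(- \frac{649}{7738}\right) = - \frac{91895}{105452} - \frac{3402707}{146} = - \frac{179417837617}{7697996}$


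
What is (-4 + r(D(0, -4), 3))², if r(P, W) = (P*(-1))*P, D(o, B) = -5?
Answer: 841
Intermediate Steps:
r(P, W) = -P² (r(P, W) = (-P)*P = -P²)
(-4 + r(D(0, -4), 3))² = (-4 - 1*(-5)²)² = (-4 - 1*25)² = (-4 - 25)² = (-29)² = 841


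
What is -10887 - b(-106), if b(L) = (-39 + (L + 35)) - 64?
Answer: -10713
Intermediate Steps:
b(L) = -68 + L (b(L) = (-39 + (35 + L)) - 64 = (-4 + L) - 64 = -68 + L)
-10887 - b(-106) = -10887 - (-68 - 106) = -10887 - 1*(-174) = -10887 + 174 = -10713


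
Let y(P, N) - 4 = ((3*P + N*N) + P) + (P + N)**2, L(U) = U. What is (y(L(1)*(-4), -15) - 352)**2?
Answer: 49284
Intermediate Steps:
y(P, N) = 4 + N**2 + (N + P)**2 + 4*P (y(P, N) = 4 + (((3*P + N*N) + P) + (P + N)**2) = 4 + (((3*P + N**2) + P) + (N + P)**2) = 4 + (((N**2 + 3*P) + P) + (N + P)**2) = 4 + ((N**2 + 4*P) + (N + P)**2) = 4 + (N**2 + (N + P)**2 + 4*P) = 4 + N**2 + (N + P)**2 + 4*P)
(y(L(1)*(-4), -15) - 352)**2 = ((4 + (-15)**2 + (-15 + 1*(-4))**2 + 4*(1*(-4))) - 352)**2 = ((4 + 225 + (-15 - 4)**2 + 4*(-4)) - 352)**2 = ((4 + 225 + (-19)**2 - 16) - 352)**2 = ((4 + 225 + 361 - 16) - 352)**2 = (574 - 352)**2 = 222**2 = 49284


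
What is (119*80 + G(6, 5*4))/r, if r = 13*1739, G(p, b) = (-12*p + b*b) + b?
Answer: 9868/22607 ≈ 0.43650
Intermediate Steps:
G(p, b) = b + b² - 12*p (G(p, b) = (-12*p + b²) + b = (b² - 12*p) + b = b + b² - 12*p)
r = 22607
(119*80 + G(6, 5*4))/r = (119*80 + (5*4 + (5*4)² - 12*6))/22607 = (9520 + (20 + 20² - 72))*(1/22607) = (9520 + (20 + 400 - 72))*(1/22607) = (9520 + 348)*(1/22607) = 9868*(1/22607) = 9868/22607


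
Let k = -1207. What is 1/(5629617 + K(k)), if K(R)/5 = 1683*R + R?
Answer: -1/4533323 ≈ -2.2059e-7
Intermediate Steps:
K(R) = 8420*R (K(R) = 5*(1683*R + R) = 5*(1684*R) = 8420*R)
1/(5629617 + K(k)) = 1/(5629617 + 8420*(-1207)) = 1/(5629617 - 10162940) = 1/(-4533323) = -1/4533323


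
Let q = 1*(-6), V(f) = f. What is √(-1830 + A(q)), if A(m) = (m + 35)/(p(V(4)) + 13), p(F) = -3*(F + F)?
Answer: I*√221749/11 ≈ 42.809*I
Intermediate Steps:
p(F) = -6*F
q = -6
A(m) = -35/11 - m/11 (A(m) = (m + 35)/(-6*4 + 13) = (35 + m)/(-24 + 13) = (35 + m)/(-11) = (35 + m)*(-1/11) = -35/11 - m/11)
√(-1830 + A(q)) = √(-1830 + (-35/11 - 1/11*(-6))) = √(-1830 + (-35/11 + 6/11)) = √(-1830 - 29/11) = √(-20159/11) = I*√221749/11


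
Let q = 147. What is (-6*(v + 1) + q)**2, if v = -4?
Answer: 27225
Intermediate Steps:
(-6*(v + 1) + q)**2 = (-6*(-4 + 1) + 147)**2 = (-6*(-3) + 147)**2 = (18 + 147)**2 = 165**2 = 27225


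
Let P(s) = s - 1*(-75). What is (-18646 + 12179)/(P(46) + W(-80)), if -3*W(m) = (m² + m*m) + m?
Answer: 6467/4119 ≈ 1.5700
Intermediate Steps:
P(s) = 75 + s (P(s) = s + 75 = 75 + s)
W(m) = -2*m²/3 - m/3 (W(m) = -((m² + m*m) + m)/3 = -((m² + m²) + m)/3 = -(2*m² + m)/3 = -(m + 2*m²)/3 = -2*m²/3 - m/3)
(-18646 + 12179)/(P(46) + W(-80)) = (-18646 + 12179)/((75 + 46) - ⅓*(-80)*(1 + 2*(-80))) = -6467/(121 - ⅓*(-80)*(1 - 160)) = -6467/(121 - ⅓*(-80)*(-159)) = -6467/(121 - 4240) = -6467/(-4119) = -6467*(-1/4119) = 6467/4119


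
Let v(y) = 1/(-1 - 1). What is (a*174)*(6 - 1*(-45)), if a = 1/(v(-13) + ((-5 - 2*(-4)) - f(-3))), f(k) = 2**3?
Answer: -17748/11 ≈ -1613.5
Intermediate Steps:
f(k) = 8
v(y) = -1/2 (v(y) = 1/(-2) = -1/2)
a = -2/11 (a = 1/(-1/2 + ((-5 - 2*(-4)) - 1*8)) = 1/(-1/2 + ((-5 + 8) - 8)) = 1/(-1/2 + (3 - 8)) = 1/(-1/2 - 5) = 1/(-11/2) = -2/11 ≈ -0.18182)
(a*174)*(6 - 1*(-45)) = (-2/11*174)*(6 - 1*(-45)) = -348*(6 + 45)/11 = -348/11*51 = -17748/11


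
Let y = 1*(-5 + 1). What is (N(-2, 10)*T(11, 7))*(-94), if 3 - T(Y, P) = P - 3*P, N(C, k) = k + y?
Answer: -9588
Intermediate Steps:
y = -4 (y = 1*(-4) = -4)
N(C, k) = -4 + k (N(C, k) = k - 4 = -4 + k)
T(Y, P) = 3 + 2*P (T(Y, P) = 3 - (P - 3*P) = 3 - (-2)*P = 3 + 2*P)
(N(-2, 10)*T(11, 7))*(-94) = ((-4 + 10)*(3 + 2*7))*(-94) = (6*(3 + 14))*(-94) = (6*17)*(-94) = 102*(-94) = -9588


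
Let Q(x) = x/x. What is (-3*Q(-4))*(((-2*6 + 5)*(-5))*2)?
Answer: -210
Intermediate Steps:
Q(x) = 1
(-3*Q(-4))*(((-2*6 + 5)*(-5))*2) = (-3*1)*(((-2*6 + 5)*(-5))*2) = -3*(-12 + 5)*(-5)*2 = -3*(-7*(-5))*2 = -105*2 = -3*70 = -210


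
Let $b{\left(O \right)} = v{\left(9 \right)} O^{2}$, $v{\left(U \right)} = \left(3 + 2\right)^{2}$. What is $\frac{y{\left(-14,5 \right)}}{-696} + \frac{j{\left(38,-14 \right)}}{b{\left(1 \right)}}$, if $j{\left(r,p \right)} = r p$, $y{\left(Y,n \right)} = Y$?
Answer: $- \frac{184961}{8700} \approx -21.26$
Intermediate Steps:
$v{\left(U \right)} = 25$ ($v{\left(U \right)} = 5^{2} = 25$)
$j{\left(r,p \right)} = p r$
$b{\left(O \right)} = 25 O^{2}$
$\frac{y{\left(-14,5 \right)}}{-696} + \frac{j{\left(38,-14 \right)}}{b{\left(1 \right)}} = - \frac{14}{-696} + \frac{\left(-14\right) 38}{25 \cdot 1^{2}} = \left(-14\right) \left(- \frac{1}{696}\right) - \frac{532}{25 \cdot 1} = \frac{7}{348} - \frac{532}{25} = - \frac{184961}{8700}$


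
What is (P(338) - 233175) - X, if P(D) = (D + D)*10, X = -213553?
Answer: -12862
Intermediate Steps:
P(D) = 20*D (P(D) = (2*D)*10 = 20*D)
(P(338) - 233175) - X = (20*338 - 233175) - 1*(-213553) = (6760 - 233175) + 213553 = -226415 + 213553 = -12862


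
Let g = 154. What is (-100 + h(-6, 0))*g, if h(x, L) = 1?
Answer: -15246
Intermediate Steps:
(-100 + h(-6, 0))*g = (-100 + 1)*154 = -99*154 = -15246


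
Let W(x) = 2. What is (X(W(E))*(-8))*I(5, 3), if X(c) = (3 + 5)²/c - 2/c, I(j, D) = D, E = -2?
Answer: -744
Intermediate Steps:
X(c) = 62/c (X(c) = 8²/c - 2/c = 64/c - 2/c = 62/c)
(X(W(E))*(-8))*I(5, 3) = ((62/2)*(-8))*3 = ((62*(½))*(-8))*3 = (31*(-8))*3 = -248*3 = -744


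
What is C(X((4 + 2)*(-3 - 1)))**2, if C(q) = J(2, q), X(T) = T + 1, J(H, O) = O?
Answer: 529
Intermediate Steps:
X(T) = 1 + T
C(q) = q
C(X((4 + 2)*(-3 - 1)))**2 = (1 + (4 + 2)*(-3 - 1))**2 = (1 + 6*(-4))**2 = (1 - 24)**2 = (-23)**2 = 529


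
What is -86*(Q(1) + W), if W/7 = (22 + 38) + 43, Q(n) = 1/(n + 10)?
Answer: -682152/11 ≈ -62014.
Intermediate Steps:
Q(n) = 1/(10 + n)
W = 721 (W = 7*((22 + 38) + 43) = 7*(60 + 43) = 7*103 = 721)
-86*(Q(1) + W) = -86*(1/(10 + 1) + 721) = -86*(1/11 + 721) = -86*7932/11 = -682152/11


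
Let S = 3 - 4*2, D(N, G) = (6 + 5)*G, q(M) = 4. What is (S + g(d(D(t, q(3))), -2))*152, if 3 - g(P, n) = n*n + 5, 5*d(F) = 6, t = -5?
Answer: -1672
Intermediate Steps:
D(N, G) = 11*G
d(F) = 6/5 (d(F) = (⅕)*6 = 6/5)
S = -5 (S = 3 - 8 = -5)
g(P, n) = -2 - n² (g(P, n) = 3 - (n*n + 5) = 3 - (n² + 5) = 3 - (5 + n²) = 3 + (-5 - n²) = -2 - n²)
(S + g(d(D(t, q(3))), -2))*152 = (-5 + (-2 - 1*(-2)²))*152 = (-5 + (-2 - 1*4))*152 = (-5 + (-2 - 4))*152 = (-5 - 6)*152 = -11*152 = -1672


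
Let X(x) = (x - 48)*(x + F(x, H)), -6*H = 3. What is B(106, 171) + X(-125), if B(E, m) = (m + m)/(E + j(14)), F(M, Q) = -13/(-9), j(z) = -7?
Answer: 2116478/99 ≈ 21379.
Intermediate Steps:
H = -1/2 (H = -1/6*3 = -1/2 ≈ -0.50000)
F(M, Q) = 13/9 (F(M, Q) = -13*(-1/9) = 13/9)
B(E, m) = 2*m/(-7 + E) (B(E, m) = (m + m)/(E - 7) = (2*m)/(-7 + E) = 2*m/(-7 + E))
X(x) = (-48 + x)*(13/9 + x) (X(x) = (x - 48)*(x + 13/9) = (-48 + x)*(13/9 + x))
B(106, 171) + X(-125) = 2*171/(-7 + 106) + (-208/3 + (-125)**2 - 419/9*(-125)) = 2*171/99 + (-208/3 + 15625 + 52375/9) = 2*171*(1/99) + 192376/9 = 38/11 + 192376/9 = 2116478/99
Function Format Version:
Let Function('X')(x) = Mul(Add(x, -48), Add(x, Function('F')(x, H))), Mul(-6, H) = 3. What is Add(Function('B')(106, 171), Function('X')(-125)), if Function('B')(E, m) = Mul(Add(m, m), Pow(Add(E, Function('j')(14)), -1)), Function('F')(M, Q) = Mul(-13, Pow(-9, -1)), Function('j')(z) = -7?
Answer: Rational(2116478, 99) ≈ 21379.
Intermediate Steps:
H = Rational(-1, 2) (H = Mul(Rational(-1, 6), 3) = Rational(-1, 2) ≈ -0.50000)
Function('F')(M, Q) = Rational(13, 9) (Function('F')(M, Q) = Mul(-13, Rational(-1, 9)) = Rational(13, 9))
Function('B')(E, m) = Mul(2, m, Pow(Add(-7, E), -1)) (Function('B')(E, m) = Mul(Add(m, m), Pow(Add(E, -7), -1)) = Mul(Mul(2, m), Pow(Add(-7, E), -1)) = Mul(2, m, Pow(Add(-7, E), -1)))
Function('X')(x) = Mul(Add(-48, x), Add(Rational(13, 9), x)) (Function('X')(x) = Mul(Add(x, -48), Add(x, Rational(13, 9))) = Mul(Add(-48, x), Add(Rational(13, 9), x)))
Add(Function('B')(106, 171), Function('X')(-125)) = Add(Mul(2, 171, Pow(Add(-7, 106), -1)), Add(Rational(-208, 3), Pow(-125, 2), Mul(Rational(-419, 9), -125))) = Add(Mul(2, 171, Pow(99, -1)), Add(Rational(-208, 3), 15625, Rational(52375, 9))) = Add(Mul(2, 171, Rational(1, 99)), Rational(192376, 9)) = Add(Rational(38, 11), Rational(192376, 9)) = Rational(2116478, 99)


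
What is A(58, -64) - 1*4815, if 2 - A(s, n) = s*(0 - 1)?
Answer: -4755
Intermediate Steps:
A(s, n) = 2 + s (A(s, n) = 2 - s*(0 - 1) = 2 - s*(-1) = 2 - (-1)*s = 2 + s)
A(58, -64) - 1*4815 = (2 + 58) - 1*4815 = 60 - 4815 = -4755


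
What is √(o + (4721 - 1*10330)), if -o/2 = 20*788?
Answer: I*√37129 ≈ 192.69*I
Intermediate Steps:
o = -31520 (o = -40*788 = -2*15760 = -31520)
√(o + (4721 - 1*10330)) = √(-31520 + (4721 - 1*10330)) = √(-31520 + (4721 - 10330)) = √(-31520 - 5609) = √(-37129) = I*√37129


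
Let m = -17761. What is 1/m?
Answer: -1/17761 ≈ -5.6303e-5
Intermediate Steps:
1/m = 1/(-17761) = -1/17761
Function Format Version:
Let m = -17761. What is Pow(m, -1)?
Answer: Rational(-1, 17761) ≈ -5.6303e-5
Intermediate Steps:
Pow(m, -1) = Pow(-17761, -1) = Rational(-1, 17761)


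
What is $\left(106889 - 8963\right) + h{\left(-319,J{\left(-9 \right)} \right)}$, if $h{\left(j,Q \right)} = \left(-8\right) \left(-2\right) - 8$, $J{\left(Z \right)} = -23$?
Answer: $97934$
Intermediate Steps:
$h{\left(j,Q \right)} = 8$ ($h{\left(j,Q \right)} = 16 - 8 = 8$)
$\left(106889 - 8963\right) + h{\left(-319,J{\left(-9 \right)} \right)} = \left(106889 - 8963\right) + 8 = 97926 + 8 = 97934$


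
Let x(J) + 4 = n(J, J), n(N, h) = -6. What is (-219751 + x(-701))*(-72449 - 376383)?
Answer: 98635769152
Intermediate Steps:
x(J) = -10 (x(J) = -4 - 6 = -10)
(-219751 + x(-701))*(-72449 - 376383) = (-219751 - 10)*(-72449 - 376383) = -219761*(-448832) = 98635769152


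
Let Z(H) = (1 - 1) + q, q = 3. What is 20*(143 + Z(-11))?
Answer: 2920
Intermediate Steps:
Z(H) = 3 (Z(H) = (1 - 1) + 3 = 0 + 3 = 3)
20*(143 + Z(-11)) = 20*(143 + 3) = 20*146 = 2920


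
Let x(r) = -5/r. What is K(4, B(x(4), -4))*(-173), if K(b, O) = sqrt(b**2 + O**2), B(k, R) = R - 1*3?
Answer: -173*sqrt(65) ≈ -1394.8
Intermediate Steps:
B(k, R) = -3 + R (B(k, R) = R - 3 = -3 + R)
K(b, O) = sqrt(O**2 + b**2)
K(4, B(x(4), -4))*(-173) = sqrt((-3 - 4)**2 + 4**2)*(-173) = sqrt((-7)**2 + 16)*(-173) = sqrt(49 + 16)*(-173) = sqrt(65)*(-173) = -173*sqrt(65)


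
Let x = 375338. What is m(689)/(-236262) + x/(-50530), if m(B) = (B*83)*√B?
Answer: -187669/25265 - 4399*√689/18174 ≈ -13.782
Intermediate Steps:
m(B) = 83*B^(3/2) (m(B) = (83*B)*√B = 83*B^(3/2))
m(689)/(-236262) + x/(-50530) = (83*689^(3/2))/(-236262) + 375338/(-50530) = (83*(689*√689))*(-1/236262) + 375338*(-1/50530) = (57187*√689)*(-1/236262) - 187669/25265 = -4399*√689/18174 - 187669/25265 = -187669/25265 - 4399*√689/18174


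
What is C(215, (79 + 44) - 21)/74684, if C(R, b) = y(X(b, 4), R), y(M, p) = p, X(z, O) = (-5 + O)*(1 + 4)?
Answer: 215/74684 ≈ 0.0028788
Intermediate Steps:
X(z, O) = -25 + 5*O (X(z, O) = (-5 + O)*5 = -25 + 5*O)
C(R, b) = R
C(215, (79 + 44) - 21)/74684 = 215/74684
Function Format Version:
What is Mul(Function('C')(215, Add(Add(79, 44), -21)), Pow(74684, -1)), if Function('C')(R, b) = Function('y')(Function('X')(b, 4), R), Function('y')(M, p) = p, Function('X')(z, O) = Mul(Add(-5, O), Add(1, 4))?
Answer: Rational(215, 74684) ≈ 0.0028788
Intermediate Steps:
Function('X')(z, O) = Add(-25, Mul(5, O)) (Function('X')(z, O) = Mul(Add(-5, O), 5) = Add(-25, Mul(5, O)))
Function('C')(R, b) = R
Mul(Function('C')(215, Add(Add(79, 44), -21)), Pow(74684, -1)) = Mul(215, Pow(74684, -1)) = Mul(215, Rational(1, 74684)) = Rational(215, 74684)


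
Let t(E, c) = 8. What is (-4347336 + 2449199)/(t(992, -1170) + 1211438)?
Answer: -65453/41774 ≈ -1.5668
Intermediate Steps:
(-4347336 + 2449199)/(t(992, -1170) + 1211438) = (-4347336 + 2449199)/(8 + 1211438) = -1898137/1211446 = -1898137*1/1211446 = -65453/41774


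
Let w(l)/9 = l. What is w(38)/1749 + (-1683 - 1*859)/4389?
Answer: -89240/232617 ≈ -0.38364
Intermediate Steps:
w(l) = 9*l
w(38)/1749 + (-1683 - 1*859)/4389 = (9*38)/1749 + (-1683 - 1*859)/4389 = 342*(1/1749) + (-1683 - 859)*(1/4389) = 114/583 - 2542*1/4389 = 114/583 - 2542/4389 = -89240/232617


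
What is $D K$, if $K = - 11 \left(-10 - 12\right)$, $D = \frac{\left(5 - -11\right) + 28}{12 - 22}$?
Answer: $- \frac{5324}{5} \approx -1064.8$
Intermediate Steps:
$D = - \frac{22}{5}$ ($D = \frac{\left(5 + 11\right) + 28}{-10} = \left(16 + 28\right) \left(- \frac{1}{10}\right) = 44 \left(- \frac{1}{10}\right) = - \frac{22}{5} \approx -4.4$)
$K = 242$ ($K = \left(-11\right) \left(-22\right) = 242$)
$D K = \left(- \frac{22}{5}\right) 242 = - \frac{5324}{5}$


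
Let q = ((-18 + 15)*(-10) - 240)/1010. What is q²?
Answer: 441/10201 ≈ 0.043231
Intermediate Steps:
q = -21/101 (q = (-3*(-10) - 240)*(1/1010) = (30 - 240)*(1/1010) = -210*1/1010 = -21/101 ≈ -0.20792)
q² = (-21/101)² = 441/10201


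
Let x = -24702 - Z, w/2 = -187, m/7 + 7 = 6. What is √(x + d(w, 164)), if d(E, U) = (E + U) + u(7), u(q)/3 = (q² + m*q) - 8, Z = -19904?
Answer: 2*I*√1258 ≈ 70.937*I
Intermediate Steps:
m = -7 (m = -49 + 7*6 = -49 + 42 = -7)
w = -374 (w = 2*(-187) = -374)
u(q) = -24 - 21*q + 3*q² (u(q) = 3*((q² - 7*q) - 8) = 3*(-8 + q² - 7*q) = -24 - 21*q + 3*q²)
d(E, U) = -24 + E + U (d(E, U) = (E + U) + (-24 - 21*7 + 3*7²) = (E + U) + (-24 - 147 + 3*49) = (E + U) + (-24 - 147 + 147) = (E + U) - 24 = -24 + E + U)
x = -4798 (x = -24702 - 1*(-19904) = -24702 + 19904 = -4798)
√(x + d(w, 164)) = √(-4798 + (-24 - 374 + 164)) = √(-4798 - 234) = √(-5032) = 2*I*√1258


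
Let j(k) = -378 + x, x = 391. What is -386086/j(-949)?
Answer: -386086/13 ≈ -29699.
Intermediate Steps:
j(k) = 13 (j(k) = -378 + 391 = 13)
-386086/j(-949) = -386086/13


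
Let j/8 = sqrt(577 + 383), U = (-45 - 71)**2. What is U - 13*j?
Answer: 13456 - 832*sqrt(15) ≈ 10234.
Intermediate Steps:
U = 13456 (U = (-116)**2 = 13456)
j = 64*sqrt(15) (j = 8*sqrt(577 + 383) = 8*sqrt(960) = 8*(8*sqrt(15)) = 64*sqrt(15) ≈ 247.87)
U - 13*j = 13456 - 832*sqrt(15)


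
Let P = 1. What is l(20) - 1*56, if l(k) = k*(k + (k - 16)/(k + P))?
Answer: 7304/21 ≈ 347.81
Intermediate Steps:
l(k) = k*(k + (-16 + k)/(1 + k)) (l(k) = k*(k + (k - 16)/(k + 1)) = k*(k + (-16 + k)/(1 + k)))
l(20) - 1*56 = 20*(-16 + 20² + 2*20)/(1 + 20) - 1*56 = 20*(-16 + 400 + 40)/21 - 56 = 20*(1/21)*424 - 56 = 8480/21 - 56 = 7304/21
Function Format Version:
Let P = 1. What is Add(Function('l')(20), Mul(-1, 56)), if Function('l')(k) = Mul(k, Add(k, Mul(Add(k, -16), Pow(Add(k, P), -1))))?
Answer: Rational(7304, 21) ≈ 347.81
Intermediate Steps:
Function('l')(k) = Mul(k, Add(k, Mul(Pow(Add(1, k), -1), Add(-16, k)))) (Function('l')(k) = Mul(k, Add(k, Mul(Add(k, -16), Pow(Add(k, 1), -1)))) = Mul(k, Add(k, Mul(Add(-16, k), Pow(Add(1, k), -1)))) = Mul(k, Add(k, Mul(Pow(Add(1, k), -1), Add(-16, k)))))
Add(Function('l')(20), Mul(-1, 56)) = Add(Mul(20, Pow(Add(1, 20), -1), Add(-16, Pow(20, 2), Mul(2, 20))), Mul(-1, 56)) = Add(Mul(20, Pow(21, -1), Add(-16, 400, 40)), -56) = Add(Mul(20, Rational(1, 21), 424), -56) = Add(Rational(8480, 21), -56) = Rational(7304, 21)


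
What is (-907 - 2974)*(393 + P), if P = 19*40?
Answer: -4474793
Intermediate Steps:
P = 760
(-907 - 2974)*(393 + P) = (-907 - 2974)*(393 + 760) = -3881*1153 = -4474793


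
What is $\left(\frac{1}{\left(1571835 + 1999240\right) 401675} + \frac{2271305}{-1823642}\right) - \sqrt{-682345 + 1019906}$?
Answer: $- \frac{1523068665698823593233}{2615853149004876250} \approx -582.25$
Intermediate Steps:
$\left(\frac{1}{\left(1571835 + 1999240\right) 401675} + \frac{2271305}{-1823642}\right) - \sqrt{-682345 + 1019906} = \left(\frac{1}{3571075} \cdot \frac{1}{401675} + 2271305 \left(- \frac{1}{1823642}\right)\right) - \sqrt{337561} = \left(\frac{1}{3571075} \cdot \frac{1}{401675} - \frac{2271305}{1823642}\right) - 581 = \left(\frac{1}{1434411550625} - \frac{2271305}{1823642}\right) - 581 = - \frac{3257986126990491983}{2615853149004876250} - 581 = - \frac{1523068665698823593233}{2615853149004876250}$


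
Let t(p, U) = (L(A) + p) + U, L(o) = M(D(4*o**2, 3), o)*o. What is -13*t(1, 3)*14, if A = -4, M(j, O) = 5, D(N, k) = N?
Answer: 2912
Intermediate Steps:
L(o) = 5*o
t(p, U) = -20 + U + p (t(p, U) = (5*(-4) + p) + U = (-20 + p) + U = -20 + U + p)
-13*t(1, 3)*14 = -13*(-20 + 3 + 1)*14 = -13*(-16)*14 = 208*14 = 2912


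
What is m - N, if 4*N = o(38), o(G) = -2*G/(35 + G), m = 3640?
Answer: 265739/73 ≈ 3640.3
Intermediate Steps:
o(G) = -2*G/(35 + G)
N = -19/73 (N = (-2*38/(35 + 38))/4 = (-2*38/73)/4 = (-2*38*1/73)/4 = (¼)*(-76/73) = -19/73 ≈ -0.26027)
m - N = 3640 - 1*(-19/73) = 3640 + 19/73 = 265739/73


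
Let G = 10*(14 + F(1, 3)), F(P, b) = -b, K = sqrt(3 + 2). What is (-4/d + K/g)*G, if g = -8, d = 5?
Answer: -88 - 55*sqrt(5)/4 ≈ -118.75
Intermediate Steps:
K = sqrt(5) ≈ 2.2361
G = 110 (G = 10*(14 - 1*3) = 10*(14 - 3) = 10*11 = 110)
(-4/d + K/g)*G = (-4/5 + sqrt(5)/(-8))*110 = (-4*1/5 + sqrt(5)*(-1/8))*110 = (-4/5 - sqrt(5)/8)*110 = -88 - 55*sqrt(5)/4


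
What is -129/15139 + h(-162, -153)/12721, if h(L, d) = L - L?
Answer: -129/15139 ≈ -0.0085210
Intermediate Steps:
h(L, d) = 0
-129/15139 + h(-162, -153)/12721 = -129/15139 + 0/12721 = -129*1/15139 + 0*(1/12721) = -129/15139 + 0 = -129/15139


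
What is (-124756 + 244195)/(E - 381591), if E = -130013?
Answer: -119439/511604 ≈ -0.23346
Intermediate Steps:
(-124756 + 244195)/(E - 381591) = (-124756 + 244195)/(-130013 - 381591) = 119439/(-511604) = 119439*(-1/511604) = -119439/511604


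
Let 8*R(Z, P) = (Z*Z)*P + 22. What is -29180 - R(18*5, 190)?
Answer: -886231/4 ≈ -2.2156e+5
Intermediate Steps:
R(Z, P) = 11/4 + P*Z**2/8 (R(Z, P) = ((Z*Z)*P + 22)/8 = (Z**2*P + 22)/8 = (P*Z**2 + 22)/8 = (22 + P*Z**2)/8 = 11/4 + P*Z**2/8)
-29180 - R(18*5, 190) = -29180 - (11/4 + (1/8)*190*(18*5)**2) = -29180 - (11/4 + (1/8)*190*90**2) = -29180 - (11/4 + (1/8)*190*8100) = -29180 - (11/4 + 192375) = -29180 - 1*769511/4 = -29180 - 769511/4 = -886231/4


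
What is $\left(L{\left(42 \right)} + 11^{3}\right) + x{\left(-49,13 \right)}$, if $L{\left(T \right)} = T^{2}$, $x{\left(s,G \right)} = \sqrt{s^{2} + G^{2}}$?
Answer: $3095 + \sqrt{2570} \approx 3145.7$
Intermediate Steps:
$x{\left(s,G \right)} = \sqrt{G^{2} + s^{2}}$
$\left(L{\left(42 \right)} + 11^{3}\right) + x{\left(-49,13 \right)} = \left(42^{2} + 11^{3}\right) + \sqrt{13^{2} + \left(-49\right)^{2}} = \left(1764 + 1331\right) + \sqrt{169 + 2401} = 3095 + \sqrt{2570}$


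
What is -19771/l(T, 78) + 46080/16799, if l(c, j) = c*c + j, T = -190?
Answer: 1334949211/607754222 ≈ 2.1965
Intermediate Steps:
l(c, j) = j + c**2 (l(c, j) = c**2 + j = j + c**2)
-19771/l(T, 78) + 46080/16799 = -19771/(78 + (-190)**2) + 46080/16799 = -19771/(78 + 36100) + 46080*(1/16799) = -19771/36178 + 46080/16799 = 1334949211/607754222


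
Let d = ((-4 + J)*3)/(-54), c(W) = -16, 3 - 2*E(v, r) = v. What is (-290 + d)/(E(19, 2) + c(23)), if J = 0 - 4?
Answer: 1303/108 ≈ 12.065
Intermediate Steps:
E(v, r) = 3/2 - v/2
J = -4
d = 4/9 (d = ((-4 - 4)*3)/(-54) = -8*3*(-1/54) = -24*(-1/54) = 4/9 ≈ 0.44444)
(-290 + d)/(E(19, 2) + c(23)) = (-290 + 4/9)/((3/2 - 1/2*19) - 16) = -2606/(9*((3/2 - 19/2) - 16)) = -2606/(9*(-8 - 16)) = -2606/9/(-24) = -2606/9*(-1/24) = 1303/108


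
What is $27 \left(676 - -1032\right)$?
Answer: $46116$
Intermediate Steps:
$27 \left(676 - -1032\right) = 27 \left(676 + 1032\right) = 27 \cdot 1708 = 46116$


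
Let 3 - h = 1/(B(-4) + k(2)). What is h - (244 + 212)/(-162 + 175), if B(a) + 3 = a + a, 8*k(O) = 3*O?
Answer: -17045/533 ≈ -31.979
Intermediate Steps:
k(O) = 3*O/8 (k(O) = (3*O)/8 = 3*O/8)
B(a) = -3 + 2*a (B(a) = -3 + (a + a) = -3 + 2*a)
h = 127/41 (h = 3 - 1/((-3 + 2*(-4)) + (3/8)*2) = 3 - 1/((-3 - 8) + ¾) = 3 - 1/(-11 + ¾) = 3 - 1/(-41/4) = 3 - 1*(-4/41) = 3 + 4/41 = 127/41 ≈ 3.0976)
h - (244 + 212)/(-162 + 175) = 127/41 - (244 + 212)/(-162 + 175) = 127/41 - 456/13 = -17045/533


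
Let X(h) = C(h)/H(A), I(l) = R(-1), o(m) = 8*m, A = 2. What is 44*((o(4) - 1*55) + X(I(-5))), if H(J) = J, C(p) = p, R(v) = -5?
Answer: -1122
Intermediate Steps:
I(l) = -5
X(h) = h/2
44*((o(4) - 1*55) + X(I(-5))) = 44*((8*4 - 1*55) + (½)*(-5)) = 44*((32 - 55) - 5/2) = 44*(-23 - 5/2) = 44*(-51/2) = -1122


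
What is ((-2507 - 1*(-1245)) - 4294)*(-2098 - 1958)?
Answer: 22535136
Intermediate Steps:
((-2507 - 1*(-1245)) - 4294)*(-2098 - 1958) = ((-2507 + 1245) - 4294)*(-4056) = (-1262 - 4294)*(-4056) = -5556*(-4056) = 22535136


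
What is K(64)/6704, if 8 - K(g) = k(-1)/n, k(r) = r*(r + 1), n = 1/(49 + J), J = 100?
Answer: 1/838 ≈ 0.0011933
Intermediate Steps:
n = 1/149 (n = 1/(49 + 100) = 1/149 ≈ 0.0067114)
k(r) = r*(1 + r)
K(g) = 8 (K(g) = 8 - (-(1 - 1))/1/149 = 8 - (-1*0)*149 = 8 - 0*149 = 8 - 1*0 = 8 + 0 = 8)
K(64)/6704 = 8/6704 = 8*(1/6704) = 1/838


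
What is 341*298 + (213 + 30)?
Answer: 101861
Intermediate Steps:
341*298 + (213 + 30) = 101618 + 243 = 101861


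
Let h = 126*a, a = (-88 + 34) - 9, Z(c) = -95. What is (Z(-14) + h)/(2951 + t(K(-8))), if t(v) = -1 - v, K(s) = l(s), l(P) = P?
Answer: -277/102 ≈ -2.7157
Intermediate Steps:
K(s) = s
a = -63 (a = -54 - 9 = -63)
h = -7938 (h = 126*(-63) = -7938)
(Z(-14) + h)/(2951 + t(K(-8))) = (-95 - 7938)/(2951 + (-1 - 1*(-8))) = -8033/(2951 + (-1 + 8)) = -8033/(2951 + 7) = -8033/2958 = -8033*1/2958 = -277/102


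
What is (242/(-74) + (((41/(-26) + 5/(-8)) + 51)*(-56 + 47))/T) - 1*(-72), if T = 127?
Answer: 31897969/488696 ≈ 65.272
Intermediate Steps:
(242/(-74) + (((41/(-26) + 5/(-8)) + 51)*(-56 + 47))/T) - 1*(-72) = (242/(-74) + (((41/(-26) + 5/(-8)) + 51)*(-56 + 47))/127) - 1*(-72) = (242*(-1/74) + (((41*(-1/26) + 5*(-⅛)) + 51)*(-9))*(1/127)) + 72 = (-121/37 + (((-41/26 - 5/8) + 51)*(-9))*(1/127)) + 72 = (-121/37 + ((-229/104 + 51)*(-9))*(1/127)) + 72 = (-121/37 + ((5075/104)*(-9))*(1/127)) + 72 = (-121/37 - 45675/104*1/127) + 72 = (-121/37 - 45675/13208) + 72 = -3288143/488696 + 72 = 31897969/488696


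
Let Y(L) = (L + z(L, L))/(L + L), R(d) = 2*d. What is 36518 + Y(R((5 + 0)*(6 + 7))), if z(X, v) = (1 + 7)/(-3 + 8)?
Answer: 23737029/650 ≈ 36519.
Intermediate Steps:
z(X, v) = 8/5
Y(L) = (8/5 + L)/(2*L) (Y(L) = (L + 8/5)/(L + L) = (8/5 + L)/((2*L)) = (8/5 + L)*(1/(2*L)) = (8/5 + L)/(2*L))
36518 + Y(R((5 + 0)*(6 + 7))) = 36518 + (8 + 5*(2*((5 + 0)*(6 + 7))))/(10*((2*((5 + 0)*(6 + 7))))) = 36518 + (8 + 5*(2*(5*13)))/(10*((2*(5*13)))) = 36518 + (8 + 5*(2*65))/(10*((2*65))) = 36518 + (1/10)*(8 + 5*130)/130 = 36518 + (1/10)*(1/130)*(8 + 650) = 36518 + (1/10)*(1/130)*658 = 36518 + 329/650 = 23737029/650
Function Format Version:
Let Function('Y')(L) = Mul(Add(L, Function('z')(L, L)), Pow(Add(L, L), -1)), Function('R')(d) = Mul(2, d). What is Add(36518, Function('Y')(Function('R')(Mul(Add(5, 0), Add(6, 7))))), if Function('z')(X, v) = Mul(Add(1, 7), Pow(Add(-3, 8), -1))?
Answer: Rational(23737029, 650) ≈ 36519.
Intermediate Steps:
Function('z')(X, v) = Rational(8, 5) (Function('z')(X, v) = Mul(8, Pow(5, -1)) = Mul(8, Rational(1, 5)) = Rational(8, 5))
Function('Y')(L) = Mul(Rational(1, 2), Pow(L, -1), Add(Rational(8, 5), L)) (Function('Y')(L) = Mul(Add(L, Rational(8, 5)), Pow(Add(L, L), -1)) = Mul(Add(Rational(8, 5), L), Pow(Mul(2, L), -1)) = Mul(Add(Rational(8, 5), L), Mul(Rational(1, 2), Pow(L, -1))) = Mul(Rational(1, 2), Pow(L, -1), Add(Rational(8, 5), L)))
Add(36518, Function('Y')(Function('R')(Mul(Add(5, 0), Add(6, 7))))) = Add(36518, Mul(Rational(1, 10), Pow(Mul(2, Mul(Add(5, 0), Add(6, 7))), -1), Add(8, Mul(5, Mul(2, Mul(Add(5, 0), Add(6, 7))))))) = Add(36518, Mul(Rational(1, 10), Pow(Mul(2, Mul(5, 13)), -1), Add(8, Mul(5, Mul(2, Mul(5, 13)))))) = Add(36518, Mul(Rational(1, 10), Pow(Mul(2, 65), -1), Add(8, Mul(5, Mul(2, 65))))) = Add(36518, Mul(Rational(1, 10), Pow(130, -1), Add(8, Mul(5, 130)))) = Add(36518, Mul(Rational(1, 10), Rational(1, 130), Add(8, 650))) = Add(36518, Mul(Rational(1, 10), Rational(1, 130), 658)) = Add(36518, Rational(329, 650)) = Rational(23737029, 650)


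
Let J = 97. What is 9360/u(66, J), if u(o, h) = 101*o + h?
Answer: 9360/6763 ≈ 1.3840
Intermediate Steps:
u(o, h) = h + 101*o
9360/u(66, J) = 9360/(97 + 101*66) = 9360/(97 + 6666) = 9360/6763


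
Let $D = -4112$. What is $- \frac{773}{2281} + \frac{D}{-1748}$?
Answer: $\frac{2007067}{996797} \approx 2.0135$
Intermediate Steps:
$- \frac{773}{2281} + \frac{D}{-1748} = - \frac{773}{2281} - \frac{4112}{-1748} = \left(-773\right) \frac{1}{2281} - - \frac{1028}{437} = - \frac{773}{2281} + \frac{1028}{437} = \frac{2007067}{996797}$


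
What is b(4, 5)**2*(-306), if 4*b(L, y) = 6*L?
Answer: -11016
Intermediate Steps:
b(L, y) = 3*L/2 (b(L, y) = (6*L)/4 = 3*L/2)
b(4, 5)**2*(-306) = ((3/2)*4)**2*(-306) = 6**2*(-306) = 36*(-306) = -11016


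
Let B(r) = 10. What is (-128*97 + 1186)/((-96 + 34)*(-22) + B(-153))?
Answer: -5615/687 ≈ -8.1732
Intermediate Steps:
(-128*97 + 1186)/((-96 + 34)*(-22) + B(-153)) = (-128*97 + 1186)/((-96 + 34)*(-22) + 10) = (-12416 + 1186)/(-62*(-22) + 10) = -11230/(1364 + 10) = -11230/1374 = -11230*1/1374 = -5615/687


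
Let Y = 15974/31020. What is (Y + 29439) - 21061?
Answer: 129950767/15510 ≈ 8378.5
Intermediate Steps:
Y = 7987/15510 (Y = 15974*(1/31020) = 7987/15510 ≈ 0.51496)
(Y + 29439) - 21061 = (7987/15510 + 29439) - 21061 = 456606877/15510 - 21061 = 129950767/15510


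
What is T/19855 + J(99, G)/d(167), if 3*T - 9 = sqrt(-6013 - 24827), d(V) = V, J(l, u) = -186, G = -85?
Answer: -3692529/3315785 + 2*I*sqrt(7710)/59565 ≈ -1.1136 + 0.0029483*I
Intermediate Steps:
T = 3 + 2*I*sqrt(7710)/3 (T = 3 + sqrt(-6013 - 24827)/3 = 3 + sqrt(-30840)/3 = 3 + (2*I*sqrt(7710))/3 = 3 + 2*I*sqrt(7710)/3 ≈ 3.0 + 58.538*I)
T/19855 + J(99, G)/d(167) = (3 + 2*I*sqrt(7710)/3)/19855 - 186/167 = (3 + 2*I*sqrt(7710)/3)*(1/19855) - 186*1/167 = (3/19855 + 2*I*sqrt(7710)/59565) - 186/167 = -3692529/3315785 + 2*I*sqrt(7710)/59565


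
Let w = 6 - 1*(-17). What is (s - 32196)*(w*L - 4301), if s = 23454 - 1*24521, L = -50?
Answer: 181316613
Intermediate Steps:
w = 23 (w = 6 + 17 = 23)
s = -1067 (s = 23454 - 24521 = -1067)
(s - 32196)*(w*L - 4301) = (-1067 - 32196)*(23*(-50) - 4301) = -33263*(-1150 - 4301) = -33263*(-5451) = 181316613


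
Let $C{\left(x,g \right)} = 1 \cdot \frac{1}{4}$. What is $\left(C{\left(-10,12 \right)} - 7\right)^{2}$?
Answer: $\frac{729}{16} \approx 45.563$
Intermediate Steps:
$C{\left(x,g \right)} = \frac{1}{4}$ ($C{\left(x,g \right)} = 1 \cdot \frac{1}{4} = \frac{1}{4}$)
$\left(C{\left(-10,12 \right)} - 7\right)^{2} = \left(\frac{1}{4} - 7\right)^{2} = \left(- \frac{27}{4}\right)^{2} = \frac{729}{16}$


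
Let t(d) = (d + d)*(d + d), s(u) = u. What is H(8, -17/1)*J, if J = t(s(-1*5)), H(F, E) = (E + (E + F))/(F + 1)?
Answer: -2600/9 ≈ -288.89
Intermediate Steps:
H(F, E) = (F + 2*E)/(1 + F)
t(d) = 4*d² (t(d) = (2*d)*(2*d) = 4*d²)
J = 100 (J = 4*(-1*5)² = 4*(-5)² = 4*25 = 100)
H(8, -17/1)*J = ((8 + 2*(-17/1))/(1 + 8))*100 = ((8 + 2*(-17*1))/9)*100 = ((8 + 2*(-17))/9)*100 = ((8 - 34)/9)*100 = ((⅑)*(-26))*100 = -26/9*100 = -2600/9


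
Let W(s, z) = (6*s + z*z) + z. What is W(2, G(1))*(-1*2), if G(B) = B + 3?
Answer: -64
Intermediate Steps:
G(B) = 3 + B
W(s, z) = z + z**2 + 6*s (W(s, z) = (6*s + z**2) + z = (z**2 + 6*s) + z = z + z**2 + 6*s)
W(2, G(1))*(-1*2) = ((3 + 1) + (3 + 1)**2 + 6*2)*(-1*2) = (4 + 4**2 + 12)*(-2) = (4 + 16 + 12)*(-2) = 32*(-2) = -64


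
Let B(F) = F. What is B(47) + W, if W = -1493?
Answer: -1446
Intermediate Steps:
B(47) + W = 47 - 1493 = -1446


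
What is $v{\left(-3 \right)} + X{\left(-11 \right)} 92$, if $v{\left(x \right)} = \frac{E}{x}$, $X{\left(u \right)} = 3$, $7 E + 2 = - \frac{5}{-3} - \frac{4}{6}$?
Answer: $\frac{5797}{21} \approx 276.05$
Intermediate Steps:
$E = - \frac{1}{7}$ ($E = - \frac{2}{7} + \frac{- \frac{5}{-3} - \frac{4}{6}}{7} = - \frac{2}{7} + \frac{\left(-5\right) \left(- \frac{1}{3}\right) - \frac{2}{3}}{7} = - \frac{2}{7} + \frac{\frac{5}{3} - \frac{2}{3}}{7} = - \frac{2}{7} + \frac{1}{7} \cdot 1 = - \frac{2}{7} + \frac{1}{7} = - \frac{1}{7} \approx -0.14286$)
$v{\left(x \right)} = - \frac{1}{7 x}$
$v{\left(-3 \right)} + X{\left(-11 \right)} 92 = - \frac{1}{7 \left(-3\right)} + 3 \cdot 92 = \left(- \frac{1}{7}\right) \left(- \frac{1}{3}\right) + 276 = \frac{1}{21} + 276 = \frac{5797}{21}$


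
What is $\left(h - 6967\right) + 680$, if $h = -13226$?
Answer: $-19513$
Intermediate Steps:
$\left(h - 6967\right) + 680 = \left(-13226 - 6967\right) + 680 = -20193 + 680 = -19513$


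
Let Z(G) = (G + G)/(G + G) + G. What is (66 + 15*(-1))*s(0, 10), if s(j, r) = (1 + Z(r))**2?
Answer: 7344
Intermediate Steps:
Z(G) = 1 + G (Z(G) = (2*G)/((2*G)) + G = (2*G)*(1/(2*G)) + G = 1 + G)
s(j, r) = (2 + r)**2 (s(j, r) = (1 + (1 + r))**2 = (2 + r)**2)
(66 + 15*(-1))*s(0, 10) = (66 + 15*(-1))*(2 + 10)**2 = (66 - 15)*12**2 = 51*144 = 7344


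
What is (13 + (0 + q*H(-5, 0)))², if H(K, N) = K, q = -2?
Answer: 529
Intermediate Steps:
(13 + (0 + q*H(-5, 0)))² = (13 + (0 - 2*(-5)))² = (13 + (0 + 10))² = (13 + 10)² = 23² = 529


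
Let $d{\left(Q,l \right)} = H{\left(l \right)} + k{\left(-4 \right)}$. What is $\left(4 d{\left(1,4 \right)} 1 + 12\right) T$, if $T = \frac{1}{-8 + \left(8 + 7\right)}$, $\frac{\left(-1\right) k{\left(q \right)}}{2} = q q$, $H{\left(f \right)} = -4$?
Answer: $- \frac{132}{7} \approx -18.857$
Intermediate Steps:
$k{\left(q \right)} = - 2 q^{2}$ ($k{\left(q \right)} = - 2 q q = - 2 q^{2}$)
$d{\left(Q,l \right)} = -36$ ($d{\left(Q,l \right)} = -4 - 2 \left(-4\right)^{2} = -4 - 32 = -36$)
$T = \frac{1}{7}$ ($T = \frac{1}{-8 + 15} = \frac{1}{7} \approx 0.14286$)
$\left(4 d{\left(1,4 \right)} 1 + 12\right) T = \left(4 \left(-36\right) 1 + 12\right) \frac{1}{7} = \left(\left(-144\right) 1 + 12\right) \frac{1}{7} = \left(-144 + 12\right) \frac{1}{7} = \left(-132\right) \frac{1}{7} = - \frac{132}{7}$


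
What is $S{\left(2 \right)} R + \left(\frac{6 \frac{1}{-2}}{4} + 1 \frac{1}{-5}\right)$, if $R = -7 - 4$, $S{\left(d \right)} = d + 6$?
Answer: $- \frac{1779}{20} \approx -88.95$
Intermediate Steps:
$S{\left(d \right)} = 6 + d$
$R = -11$
$S{\left(2 \right)} R + \left(\frac{6 \frac{1}{-2}}{4} + 1 \frac{1}{-5}\right) = \left(6 + 2\right) \left(-11\right) + \left(\frac{6 \frac{1}{-2}}{4} + 1 \frac{1}{-5}\right) = 8 \left(-11\right) + \left(6 \left(- \frac{1}{2}\right) \frac{1}{4} + 1 \left(- \frac{1}{5}\right)\right) = -88 - \frac{19}{20} = - \frac{1779}{20}$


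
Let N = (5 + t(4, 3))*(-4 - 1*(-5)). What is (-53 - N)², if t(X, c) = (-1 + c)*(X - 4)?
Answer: 3364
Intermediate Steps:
t(X, c) = (-1 + c)*(-4 + X)
N = 5 (N = (5 + (4 - 1*4 - 4*3 + 4*3))*(-4 - 1*(-5)) = (5 + (4 - 4 - 12 + 12))*(-4 + 5) = (5 + 0)*1 = 5*1 = 5)
(-53 - N)² = (-53 - 1*5)² = (-53 - 5)² = (-58)² = 3364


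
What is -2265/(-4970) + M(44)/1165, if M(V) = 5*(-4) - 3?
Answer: 504883/1158010 ≈ 0.43599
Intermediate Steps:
M(V) = -23 (M(V) = -20 - 3 = -23)
-2265/(-4970) + M(44)/1165 = -2265/(-4970) - 23/1165 = -2265*(-1/4970) - 23*1/1165 = 453/994 - 23/1165 = 504883/1158010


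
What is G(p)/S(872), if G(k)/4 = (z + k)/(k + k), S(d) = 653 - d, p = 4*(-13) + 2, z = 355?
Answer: 61/1095 ≈ 0.055708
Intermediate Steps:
p = -50 (p = -52 + 2 = -50)
G(k) = 2*(355 + k)/k (G(k) = 4*((355 + k)/(k + k)) = 4*((355 + k)/((2*k))) = 4*((355 + k)*(1/(2*k))) = 4*((355 + k)/(2*k)) = 2*(355 + k)/k)
G(p)/S(872) = (2 + 710/(-50))/(653 - 1*872) = (2 + 710*(-1/50))/(653 - 872) = (2 - 71/5)/(-219) = -61/5*(-1/219) = 61/1095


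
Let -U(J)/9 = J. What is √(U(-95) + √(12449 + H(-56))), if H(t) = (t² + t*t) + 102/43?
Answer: √(1580895 + 43*√34619515)/43 ≈ 31.493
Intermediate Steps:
U(J) = -9*J
H(t) = 102/43 + 2*t² (H(t) = (t² + t²) + 102*(1/43) = 2*t² + 102/43 = 102/43 + 2*t²)
√(U(-95) + √(12449 + H(-56))) = √(-9*(-95) + √(12449 + (102/43 + 2*(-56)²))) = √(855 + √(12449 + (102/43 + 2*3136))) = √(855 + √(12449 + (102/43 + 6272))) = √(855 + √(12449 + 269798/43)) = √(855 + √(805105/43)) = √(855 + √34619515/43)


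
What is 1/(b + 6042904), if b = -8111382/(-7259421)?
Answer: 2419807/14622664103322 ≈ 1.6548e-7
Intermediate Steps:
b = 2703794/2419807 (b = -8111382*(-1/7259421) = 2703794/2419807 ≈ 1.1174)
1/(b + 6042904) = 1/(2703794/2419807 + 6042904) = 1/(14622664103322/2419807) = 2419807/14622664103322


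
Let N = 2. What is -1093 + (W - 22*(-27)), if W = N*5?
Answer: -489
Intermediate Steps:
W = 10 (W = 2*5 = 10)
-1093 + (W - 22*(-27)) = -1093 + (10 - 22*(-27)) = -1093 + (10 + 594) = -1093 + 604 = -489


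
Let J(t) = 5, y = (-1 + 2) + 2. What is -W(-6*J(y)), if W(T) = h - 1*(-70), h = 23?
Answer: -93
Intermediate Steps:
y = 3 (y = 1 + 2 = 3)
W(T) = 93 (W(T) = 23 - 1*(-70) = 23 + 70 = 93)
-W(-6*J(y)) = -1*93 = -93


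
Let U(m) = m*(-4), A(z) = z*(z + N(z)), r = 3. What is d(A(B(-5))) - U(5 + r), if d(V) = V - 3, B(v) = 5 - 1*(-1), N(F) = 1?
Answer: 71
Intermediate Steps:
B(v) = 6 (B(v) = 5 + 1 = 6)
A(z) = z*(1 + z) (A(z) = z*(z + 1) = z*(1 + z))
d(V) = -3 + V
U(m) = -4*m
d(A(B(-5))) - U(5 + r) = (-3 + 6*(1 + 6)) - (-4)*(5 + 3) = (-3 + 6*7) - (-4)*8 = (-3 + 42) - 1*(-32) = 39 + 32 = 71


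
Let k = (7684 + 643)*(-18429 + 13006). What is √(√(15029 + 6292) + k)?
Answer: √(-45157321 + 3*√2369) ≈ 6719.9*I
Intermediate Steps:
k = -45157321 (k = 8327*(-5423) = -45157321)
√(√(15029 + 6292) + k) = √(√(15029 + 6292) - 45157321) = √(√21321 - 45157321) = √(3*√2369 - 45157321) = √(-45157321 + 3*√2369)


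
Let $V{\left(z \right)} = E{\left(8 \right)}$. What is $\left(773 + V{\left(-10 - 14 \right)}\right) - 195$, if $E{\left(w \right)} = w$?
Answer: $586$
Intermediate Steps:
$V{\left(z \right)} = 8$
$\left(773 + V{\left(-10 - 14 \right)}\right) - 195 = \left(773 + 8\right) - 195 = 781 - 195 = 586$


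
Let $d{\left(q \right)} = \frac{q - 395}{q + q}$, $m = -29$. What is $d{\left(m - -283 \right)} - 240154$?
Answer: $- \frac{121998373}{508} \approx -2.4015 \cdot 10^{5}$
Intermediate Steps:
$d{\left(q \right)} = \frac{-395 + q}{2 q}$
$d{\left(m - -283 \right)} - 240154 = \frac{-395 - -254}{2 \left(-29 - -283\right)} - 240154 = \frac{-395 + \left(-29 + 283\right)}{2 \left(-29 + 283\right)} - 240154 = \frac{-395 + 254}{2 \cdot 254} - 240154 = \frac{1}{2} \cdot \frac{1}{254} \left(-141\right) - 240154 = - \frac{141}{508} - 240154 = - \frac{121998373}{508}$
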